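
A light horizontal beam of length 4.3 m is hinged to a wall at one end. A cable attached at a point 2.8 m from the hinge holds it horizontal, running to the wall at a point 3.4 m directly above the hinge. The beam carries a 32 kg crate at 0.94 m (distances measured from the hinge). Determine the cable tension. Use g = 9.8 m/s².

T ≈ 136 N

About the hinge:
Crate: 32 × 9.8 = 313.6 N down at 0.94 m → arm 0.94 m, τ = 313.6 × 0.94 = 294.8 N·m clockwise.
Total clockwise load moment = 294.8 N·m.
The cable tension T acts at 2.8 m; only its component perpendicular to the beam, T sinθ, produces torque. sinθ = h/√(h²+d²) = 3.4/√(3.4²+2.8²) = 0.7719.
For rotational equilibrium, T × 2.8 × 0.7719 = 294.8, so T = 294.8 / 2.161 = 136 N.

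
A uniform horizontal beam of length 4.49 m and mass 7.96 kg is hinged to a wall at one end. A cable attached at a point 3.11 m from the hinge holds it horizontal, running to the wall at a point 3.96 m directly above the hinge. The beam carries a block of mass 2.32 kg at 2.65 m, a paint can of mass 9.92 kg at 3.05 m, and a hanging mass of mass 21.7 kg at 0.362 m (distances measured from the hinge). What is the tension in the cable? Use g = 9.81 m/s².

Taking torques about the hinge:
Beam weight: 7.96 × 9.81 = 78.09 N down at 2.245 m → arm 2.245 m, τ = 78.09 × 2.245 = 175.3 N·m clockwise.
Block: 2.32 × 9.81 = 22.76 N down at 2.65 m → arm 2.65 m, τ = 22.76 × 2.65 = 60.31 N·m clockwise.
Paint can: 9.92 × 9.81 = 97.32 N down at 3.05 m → arm 3.05 m, τ = 97.32 × 3.05 = 296.8 N·m clockwise.
Hanging mass: 21.7 × 9.81 = 212.9 N down at 0.362 m → arm 0.362 m, τ = 212.9 × 0.362 = 77.07 N·m clockwise.
Total clockwise load moment = 609.5 N·m.
The cable tension T acts at 3.11 m; only its component perpendicular to the beam, T sinθ, produces torque. sinθ = h/√(h²+d²) = 3.96/√(3.96²+3.11²) = 0.7865.
Setting net torque to zero: T × 3.11 × 0.7865 = 609.5 → T = 609.5 / 2.446 = 249 N.

T ≈ 249 N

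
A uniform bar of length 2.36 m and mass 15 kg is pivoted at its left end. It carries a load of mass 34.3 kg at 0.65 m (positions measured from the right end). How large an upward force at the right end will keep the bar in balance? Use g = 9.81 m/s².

Choose the left end as the axis so the unknown pivot reaction has zero arm there.
Beam weight: 15 × 9.81 = 147.2 N down at 1.18 m → arm 1.18 m, τ = 147.2 × 1.18 = 173.7 N·m clockwise.
Load: 34.3 × 9.81 = 336.5 N down at 0.65 m → arm 1.71 m, τ = 336.5 × 1.71 = 575.4 N·m clockwise.
Net moment of the loads = 749.1 N·m clockwise.
The upward force F acts at the right end, arm 2.36 m, giving F × 2.36 counterclockwise.
Balancing moments: F × 2.36 = 749.1, giving F = 749.1 / 2.36 = 317 N.

F ≈ 317 N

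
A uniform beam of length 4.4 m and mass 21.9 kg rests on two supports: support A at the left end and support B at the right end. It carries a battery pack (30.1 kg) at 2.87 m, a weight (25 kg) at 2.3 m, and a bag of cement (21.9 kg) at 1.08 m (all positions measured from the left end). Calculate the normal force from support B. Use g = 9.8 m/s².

Take moments about support A.
Beam weight: 21.9 × 9.8 = 214.6 N down at 2.2 m → arm 2.2 m, τ = 214.6 × 2.2 = 472.1 N·m clockwise.
Battery pack: 30.1 × 9.8 = 295 N down at 2.87 m → arm 2.87 m, τ = 295 × 2.87 = 846.6 N·m clockwise.
Weight: 25 × 9.8 = 245 N down at 2.3 m → arm 2.3 m, τ = 245 × 2.3 = 563.5 N·m clockwise.
Bag of cement: 21.9 × 9.8 = 214.6 N down at 1.08 m → arm 1.08 m, τ = 214.6 × 1.08 = 231.8 N·m clockwise.
Net load moment about support A = 2114 N·m clockwise.
Reaction R at support B is upward at 4.4 m, arm 4.4 m → moment R × 4.4 counterclockwise.
Στ = 0 ⇒ R × 4.4 = 2114 ⇒ R = 480 N.

R_B ≈ 480 N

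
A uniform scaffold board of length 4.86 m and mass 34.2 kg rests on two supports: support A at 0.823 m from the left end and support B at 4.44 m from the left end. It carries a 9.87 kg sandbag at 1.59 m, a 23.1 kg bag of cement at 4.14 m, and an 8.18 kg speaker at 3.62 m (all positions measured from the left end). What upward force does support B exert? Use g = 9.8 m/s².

Take moments about support A.
Beam weight: 34.2 × 9.8 = 335.2 N down at 2.43 m → arm 1.607 m, τ = 335.2 × 1.607 = 538.7 N·m clockwise.
Sandbag: 9.87 × 9.8 = 96.73 N down at 1.59 m → arm 0.767 m, τ = 96.73 × 0.767 = 74.19 N·m clockwise.
Bag of cement: 23.1 × 9.8 = 226.4 N down at 4.14 m → arm 3.317 m, τ = 226.4 × 3.317 = 751 N·m clockwise.
Speaker: 8.18 × 9.8 = 80.16 N down at 3.62 m → arm 2.797 m, τ = 80.16 × 2.797 = 224.2 N·m clockwise.
Net load moment about support A = 1588 N·m clockwise.
Reaction R at support B is upward at 4.44 m, arm 3.617 m → moment R × 3.617 counterclockwise.
Setting net torque to zero: R × 3.617 = 1588 → R = 439 N.

R_B ≈ 439 N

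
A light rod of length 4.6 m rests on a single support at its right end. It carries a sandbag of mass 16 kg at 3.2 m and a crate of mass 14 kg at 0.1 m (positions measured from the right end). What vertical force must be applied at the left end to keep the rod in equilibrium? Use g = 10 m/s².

F ≈ 114 N

Take moments about the right end.
Sandbag: 16 × 10 = 160 N down at 3.2 m → arm 3.2 m, τ = 160 × 3.2 = 512 N·m counterclockwise.
Crate: 14 × 10 = 140 N down at 0.1 m → arm 0.1 m, τ = 140 × 0.1 = 14 N·m counterclockwise.
Net moment of the loads = 526 N·m counterclockwise.
The upward force F acts at the left end, arm 4.6 m, giving F × 4.6 clockwise.
Balancing moments: F × 4.6 = 526, giving F = 526 / 4.6 = 114 N.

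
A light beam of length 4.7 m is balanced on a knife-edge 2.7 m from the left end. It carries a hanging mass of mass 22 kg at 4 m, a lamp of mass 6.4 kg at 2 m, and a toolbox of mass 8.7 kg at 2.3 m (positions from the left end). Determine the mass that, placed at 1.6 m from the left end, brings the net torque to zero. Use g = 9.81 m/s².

Taking torques about the knife-edge (at 2.7 m from the left end):
Hanging mass: 22 × 9.81 = 215.8 N down at 4 m → arm 1.3 m, τ = 215.8 × 1.3 = 280.5 N·m clockwise.
Lamp: 6.4 × 9.81 = 62.78 N down at 2 m → arm 0.7 m, τ = 62.78 × 0.7 = 43.95 N·m counterclockwise.
Toolbox: 8.7 × 9.81 = 85.35 N down at 2.3 m → arm 0.4 m, τ = 85.35 × 0.4 = 34.14 N·m counterclockwise.
Net moment of known loads = 202.4 N·m clockwise.
An unknown mass m at 1.6 m has arm 1.1 m; its moment is m·g·1.1 counterclockwise.
Στ = 0 ⇒ m × 9.81 × 1.1 = 202.4 ⇒ m = 202.4 / (9.81 × 1.1) = 18.8 kg.

m ≈ 18.8 kg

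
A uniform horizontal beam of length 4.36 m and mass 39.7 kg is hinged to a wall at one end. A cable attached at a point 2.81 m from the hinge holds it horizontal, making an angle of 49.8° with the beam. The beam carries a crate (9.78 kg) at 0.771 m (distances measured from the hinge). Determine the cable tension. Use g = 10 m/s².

Take moments about the hinge.
Beam weight: 39.7 × 10 = 397 N down at 2.18 m → arm 2.18 m, τ = 397 × 2.18 = 865.5 N·m clockwise.
Crate: 9.78 × 10 = 97.8 N down at 0.771 m → arm 0.771 m, τ = 97.8 × 0.771 = 75.4 N·m clockwise.
Total clockwise load moment = 940.9 N·m.
The cable tension T acts at 2.81 m; only its component perpendicular to the beam, T sinθ, produces torque. sin 49.8° = 0.7638.
For rotational equilibrium, T × 2.81 × 0.7638 = 940.9, so T = 940.9 / 2.146 = 438 N.

T ≈ 438 N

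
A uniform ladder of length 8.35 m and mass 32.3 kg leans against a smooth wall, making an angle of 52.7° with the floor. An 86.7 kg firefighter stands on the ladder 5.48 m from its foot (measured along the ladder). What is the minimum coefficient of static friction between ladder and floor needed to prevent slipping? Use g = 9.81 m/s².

μ_min ≈ 0.468

Take moments about the foot of the ladder.
Ladder weight 32.3×9.81 = 316.9 N acts at 4.175 m along the ladder; its horizontal arm is 4.175·cos52.7° = 2.53 m → τ = 801.8 N·m clockwise.
Firefighter: 86.7×9.81 = 850.5 N at 5.48 m → arm 3.321 m → τ = 2825 N·m clockwise.
Wall normal N acts horizontally at the top; its moment arm is the height L sinθ = 8.35·sin52.7° = 6.642 m, counterclockwise.
Στ = 0 ⇒ N × 6.642 = 3627 ⇒ N = 546.1 N.
ΣFx = 0 ⇒ f = N_wall = 546.1 N. ΣFy = 0 ⇒ N_floor = 1167 N.
μ_min = f / N_floor = 546.1 / 1167 = 0.468.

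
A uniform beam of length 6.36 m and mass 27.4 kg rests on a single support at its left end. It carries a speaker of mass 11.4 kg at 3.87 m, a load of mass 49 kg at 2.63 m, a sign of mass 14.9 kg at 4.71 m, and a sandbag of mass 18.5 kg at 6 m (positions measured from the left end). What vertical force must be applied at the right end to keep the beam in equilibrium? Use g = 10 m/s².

Taking torques about the left end:
Beam weight: 27.4 × 10 = 274 N down at 3.18 m → arm 3.18 m, τ = 274 × 3.18 = 871.3 N·m clockwise.
Speaker: 11.4 × 10 = 114 N down at 3.87 m → arm 3.87 m, τ = 114 × 3.87 = 441.2 N·m clockwise.
Load: 49 × 10 = 490 N down at 2.63 m → arm 2.63 m, τ = 490 × 2.63 = 1289 N·m clockwise.
Sign: 14.9 × 10 = 149 N down at 4.71 m → arm 4.71 m, τ = 149 × 4.71 = 701.8 N·m clockwise.
Sandbag: 18.5 × 10 = 185 N down at 6 m → arm 6 m, τ = 185 × 6 = 1110 N·m clockwise.
Net moment of the loads = 4413 N·m clockwise.
The upward force F acts at the right end, arm 6.36 m, giving F × 6.36 counterclockwise.
Στ = 0 ⇒ F × 6.36 = 4413 ⇒ F = 4413 / 6.36 = 694 N.

F ≈ 694 N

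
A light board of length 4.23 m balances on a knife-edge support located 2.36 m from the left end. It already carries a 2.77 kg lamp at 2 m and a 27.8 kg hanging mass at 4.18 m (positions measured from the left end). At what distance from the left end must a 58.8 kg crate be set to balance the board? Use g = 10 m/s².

Sum moments about the knife-edge support (at 2.36 m from the left end) (the support reaction has zero arm there).
Lamp: 2.77 × 10 = 27.7 N down at 2 m → arm 0.36 m, τ = 27.7 × 0.36 = 9.972 N·m counterclockwise.
Hanging mass: 27.8 × 10 = 278 N down at 4.18 m → arm 1.82 m, τ = 278 × 1.82 = 506 N·m clockwise.
Net moment of existing loads = 496 N·m clockwise.
The crate weighs 58.8 × 10 = 588 N and must supply an equal counterclockwise moment, so its lever arm about the knife-edge support is 496 / 588 = 0.844 m.
That puts it at 2.36 − 0.844 = 1.52 m from the left end.

x ≈ 1.52 m from the left end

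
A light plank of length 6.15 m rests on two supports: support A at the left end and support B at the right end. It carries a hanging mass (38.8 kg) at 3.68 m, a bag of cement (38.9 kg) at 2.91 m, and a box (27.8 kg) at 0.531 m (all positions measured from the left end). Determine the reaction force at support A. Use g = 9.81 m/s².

Sum moments about support B (its reaction then has zero moment arm).
Hanging mass: 38.8 × 9.81 = 380.6 N down at 3.68 m → arm 2.47 m, τ = 380.6 × 2.47 = 940.1 N·m counterclockwise.
Bag of cement: 38.9 × 9.81 = 381.6 N down at 2.91 m → arm 3.24 m, τ = 381.6 × 3.24 = 1236 N·m counterclockwise.
Box: 27.8 × 9.81 = 272.7 N down at 0.531 m → arm 5.619 m, τ = 272.7 × 5.619 = 1532 N·m counterclockwise.
Net load moment about support B = 3708 N·m counterclockwise.
Reaction R at support A is upward at 0 m, arm 6.15 m → moment R × 6.15 clockwise.
Balancing moments: R × 6.15 = 3708, giving R = 603 N.

R_A ≈ 603 N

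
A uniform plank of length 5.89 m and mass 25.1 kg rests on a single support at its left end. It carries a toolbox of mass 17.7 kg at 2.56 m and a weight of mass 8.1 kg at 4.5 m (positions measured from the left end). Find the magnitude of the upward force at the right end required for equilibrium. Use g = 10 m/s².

Sum moments about the left end (the unknown pivot reaction has zero arm there).
Beam weight: 25.1 × 10 = 251 N down at 2.945 m → arm 2.945 m, τ = 251 × 2.945 = 739.2 N·m clockwise.
Toolbox: 17.7 × 10 = 177 N down at 2.56 m → arm 2.56 m, τ = 177 × 2.56 = 453.1 N·m clockwise.
Weight: 8.1 × 10 = 81 N down at 4.5 m → arm 4.5 m, τ = 81 × 4.5 = 364.5 N·m clockwise.
Net moment of the loads = 1557 N·m clockwise.
The upward force F acts at the right end, arm 5.89 m, giving F × 5.89 counterclockwise.
Balancing moments: F × 5.89 = 1557, giving F = 1557 / 5.89 = 264 N.

F ≈ 264 N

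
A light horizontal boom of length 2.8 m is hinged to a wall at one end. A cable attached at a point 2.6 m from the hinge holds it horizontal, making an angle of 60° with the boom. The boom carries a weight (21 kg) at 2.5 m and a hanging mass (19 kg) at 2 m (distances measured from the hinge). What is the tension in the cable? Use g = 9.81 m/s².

T ≈ 394 N

Choose the hinge as the axis so the unknown hinge reaction has zero arm there.
Weight: 21 × 9.81 = 206 N down at 2.5 m → arm 2.5 m, τ = 206 × 2.5 = 515 N·m clockwise.
Hanging mass: 19 × 9.81 = 186.4 N down at 2 m → arm 2 m, τ = 186.4 × 2 = 372.8 N·m clockwise.
Total clockwise load moment = 887.8 N·m.
The cable tension T acts at 2.6 m; only its component perpendicular to the boom, T sinθ, produces torque. sin 60° = 0.866.
Setting net torque to zero: T × 2.6 × 0.866 = 887.8 → T = 887.8 / 2.252 = 394 N.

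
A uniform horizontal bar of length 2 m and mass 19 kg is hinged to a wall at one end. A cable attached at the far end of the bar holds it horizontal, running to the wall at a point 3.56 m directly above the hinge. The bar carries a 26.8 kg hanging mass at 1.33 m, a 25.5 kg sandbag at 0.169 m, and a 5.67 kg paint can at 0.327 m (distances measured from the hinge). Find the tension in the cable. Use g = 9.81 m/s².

T ≈ 342 N

Taking torques about the hinge:
Beam weight: 19 × 9.81 = 186.4 N down at 1 m → arm 1 m, τ = 186.4 × 1 = 186.4 N·m clockwise.
Hanging mass: 26.8 × 9.81 = 262.9 N down at 1.33 m → arm 1.33 m, τ = 262.9 × 1.33 = 349.7 N·m clockwise.
Sandbag: 25.5 × 9.81 = 250.2 N down at 0.169 m → arm 0.169 m, τ = 250.2 × 0.169 = 42.28 N·m clockwise.
Paint can: 5.67 × 9.81 = 55.62 N down at 0.327 m → arm 0.327 m, τ = 55.62 × 0.327 = 18.19 N·m clockwise.
Total clockwise load moment = 596.6 N·m.
The cable tension T acts at 2 m; only its component perpendicular to the bar, T sinθ, produces torque. sinθ = h/√(h²+d²) = 3.56/√(3.56²+2²) = 0.8718.
For rotational equilibrium, T × 2 × 0.8718 = 596.6, so T = 596.6 / 1.744 = 342 N.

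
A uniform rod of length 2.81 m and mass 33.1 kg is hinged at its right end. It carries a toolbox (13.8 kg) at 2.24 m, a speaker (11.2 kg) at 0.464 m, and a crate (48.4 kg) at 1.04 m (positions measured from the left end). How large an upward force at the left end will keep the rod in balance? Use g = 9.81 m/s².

Sum moments about the right end (the unknown pivot reaction has zero arm there).
Beam weight: 33.1 × 9.81 = 324.7 N down at 1.405 m → arm 1.405 m, τ = 324.7 × 1.405 = 456.2 N·m counterclockwise.
Toolbox: 13.8 × 9.81 = 135.4 N down at 2.24 m → arm 0.57 m, τ = 135.4 × 0.57 = 77.18 N·m counterclockwise.
Speaker: 11.2 × 9.81 = 109.9 N down at 0.464 m → arm 2.346 m, τ = 109.9 × 2.346 = 257.8 N·m counterclockwise.
Crate: 48.4 × 9.81 = 474.8 N down at 1.04 m → arm 1.77 m, τ = 474.8 × 1.77 = 840.4 N·m counterclockwise.
Net moment of the loads = 1632 N·m counterclockwise.
The upward force F acts at the left end, arm 2.81 m, giving F × 2.81 clockwise.
For rotational equilibrium, F × 2.81 = 1632, so F = 1632 / 2.81 = 581 N.

F ≈ 581 N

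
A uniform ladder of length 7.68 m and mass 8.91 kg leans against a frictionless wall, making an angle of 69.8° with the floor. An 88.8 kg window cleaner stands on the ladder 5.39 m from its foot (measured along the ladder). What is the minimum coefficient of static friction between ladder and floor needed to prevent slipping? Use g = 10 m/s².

μ_min ≈ 0.251

Taking torques about the foot of the ladder:
Ladder weight 8.91×10 = 89.1 N acts at 3.84 m along the ladder; its horizontal arm is 3.84·cos69.8° = 1.326 m → τ = 118.1 N·m clockwise.
Window cleaner: 88.8×10 = 888 N at 5.39 m → arm 1.861 m → τ = 1653 N·m clockwise.
Wall normal N acts horizontally at the top; its moment arm is the height L sinθ = 7.68·sin69.8° = 7.208 m, counterclockwise.
Setting net torque to zero: N × 7.208 = 1771 → N = 245.7 N.
ΣFx = 0 ⇒ f = N_wall = 245.7 N. ΣFy = 0 ⇒ N_floor = 977.1 N.
μ_min = f / N_floor = 245.7 / 977.1 = 0.251.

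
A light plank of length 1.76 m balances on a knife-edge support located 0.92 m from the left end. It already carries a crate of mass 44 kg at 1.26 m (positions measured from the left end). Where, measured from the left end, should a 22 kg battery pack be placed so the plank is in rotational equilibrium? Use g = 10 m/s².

x ≈ 0.24 m from the left end

Taking torques about the knife-edge support (at 0.92 m from the left end):
Crate: 44 × 10 = 440 N down at 1.26 m → arm 0.34 m, τ = 440 × 0.34 = 149.6 N·m clockwise.
Net moment of existing loads = 149.6 N·m clockwise.
The battery pack weighs 22 × 10 = 220 N and must supply an equal counterclockwise moment, so its lever arm about the knife-edge support is 149.6 / 220 = 0.68 m.
That puts it at 0.92 − 0.68 = 0.24 m from the left end.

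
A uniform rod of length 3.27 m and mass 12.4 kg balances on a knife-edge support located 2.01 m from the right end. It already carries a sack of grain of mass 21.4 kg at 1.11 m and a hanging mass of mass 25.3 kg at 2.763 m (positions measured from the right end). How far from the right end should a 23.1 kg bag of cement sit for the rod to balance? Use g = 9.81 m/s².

x ≈ 2.22 m from the right end

Choose the knife-edge support (at 2.01 m from the right end) as the axis so the support reaction has zero arm there.
Beam weight: 12.4 × 9.81 = 121.6 N down at 1.635 m → arm 0.375 m, τ = 121.6 × 0.375 = 45.6 N·m clockwise.
Sack of grain: 21.4 × 9.81 = 209.9 N down at 1.11 m → arm 0.9 m, τ = 209.9 × 0.9 = 188.9 N·m clockwise.
Hanging mass: 25.3 × 9.81 = 248.2 N down at 2.763 m → arm 0.753 m, τ = 248.2 × 0.753 = 186.9 N·m counterclockwise.
Net moment of existing loads = 47.6 N·m clockwise.
The bag of cement weighs 23.1 × 9.81 = 226.6 N and must supply an equal counterclockwise moment, so its lever arm about the knife-edge support is 47.6 / 226.6 = 0.21 m.
That puts it at 2.01 + 0.21 = 2.22 m from the right end.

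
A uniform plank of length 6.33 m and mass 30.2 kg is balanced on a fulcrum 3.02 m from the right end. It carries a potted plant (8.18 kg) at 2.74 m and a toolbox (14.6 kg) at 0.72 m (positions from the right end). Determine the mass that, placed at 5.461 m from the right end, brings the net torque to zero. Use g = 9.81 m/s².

m ≈ 12.9 kg

Choose the fulcrum (at 3.02 m from the right end) as the axis so the support reaction has zero arm there.
Beam weight: 30.2 × 9.81 = 296.3 N down at 3.165 m → arm 0.145 m, τ = 296.3 × 0.145 = 42.96 N·m counterclockwise.
Potted plant: 8.18 × 9.81 = 80.25 N down at 2.74 m → arm 0.28 m, τ = 80.25 × 0.28 = 22.47 N·m clockwise.
Toolbox: 14.6 × 9.81 = 143.2 N down at 0.72 m → arm 2.3 m, τ = 143.2 × 2.3 = 329.4 N·m clockwise.
Net moment of known loads = 308.9 N·m clockwise.
An unknown mass m at 5.461 m has arm 2.441 m; its moment is m·g·2.441 counterclockwise.
Setting net torque to zero: m × 9.81 × 2.441 = 308.9 → m = 308.9 / (9.81 × 2.441) = 12.9 kg.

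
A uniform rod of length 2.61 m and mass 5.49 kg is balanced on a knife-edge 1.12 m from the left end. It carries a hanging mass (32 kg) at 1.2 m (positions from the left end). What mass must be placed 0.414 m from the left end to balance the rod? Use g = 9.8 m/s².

Sum moments about the knife-edge (at 1.12 m from the left end) (the support reaction has zero arm there).
Beam weight: 5.49 × 9.8 = 53.8 N down at 1.305 m → arm 0.185 m, τ = 53.8 × 0.185 = 9.953 N·m clockwise.
Hanging mass: 32 × 9.8 = 313.6 N down at 1.2 m → arm 0.08 m, τ = 313.6 × 0.08 = 25.09 N·m clockwise.
Net moment of known loads = 35.04 N·m clockwise.
An unknown mass m at 0.414 m has arm 0.706 m; its moment is m·g·0.706 counterclockwise.
For rotational equilibrium, m × 9.8 × 0.706 = 35.04, so m = 35.04 / (9.8 × 0.706) = 5.06 kg.

m ≈ 5.06 kg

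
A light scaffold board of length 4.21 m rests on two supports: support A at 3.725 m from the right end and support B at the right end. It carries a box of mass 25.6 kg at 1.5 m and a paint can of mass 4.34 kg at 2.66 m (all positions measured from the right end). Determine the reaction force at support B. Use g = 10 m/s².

Take moments about support A.
Box: 25.6 × 10 = 256 N down at 1.5 m → arm 2.225 m, τ = 256 × 2.225 = 569.6 N·m clockwise.
Paint can: 4.34 × 10 = 43.4 N down at 2.66 m → arm 1.065 m, τ = 43.4 × 1.065 = 46.22 N·m clockwise.
Net load moment about support A = 615.8 N·m clockwise.
Reaction R at support B is upward at 0 m, arm 3.725 m → moment R × 3.725 counterclockwise.
Balancing moments: R × 3.725 = 615.8, giving R = 165 N.

R_B ≈ 165 N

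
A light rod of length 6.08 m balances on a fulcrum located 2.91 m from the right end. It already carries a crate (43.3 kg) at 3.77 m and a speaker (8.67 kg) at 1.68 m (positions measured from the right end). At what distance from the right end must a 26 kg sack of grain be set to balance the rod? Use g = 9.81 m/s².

x ≈ 1.89 m from the right end

Take moments about the fulcrum (at 2.91 m from the right end).
Crate: 43.3 × 9.81 = 424.8 N down at 3.77 m → arm 0.86 m, τ = 424.8 × 0.86 = 365.3 N·m counterclockwise.
Speaker: 8.67 × 9.81 = 85.05 N down at 1.68 m → arm 1.23 m, τ = 85.05 × 1.23 = 104.6 N·m clockwise.
Net moment of existing loads = 260.7 N·m counterclockwise.
The sack of grain weighs 26 × 9.81 = 255.1 N and must supply an equal clockwise moment, so its lever arm about the fulcrum is 260.7 / 255.1 = 1.02 m.
That puts it at 2.91 − 1.02 = 1.89 m from the right end.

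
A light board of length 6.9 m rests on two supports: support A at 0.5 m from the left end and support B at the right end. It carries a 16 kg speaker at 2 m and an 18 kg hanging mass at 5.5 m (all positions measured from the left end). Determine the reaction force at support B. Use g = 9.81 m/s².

R_B ≈ 175 N

Sum moments about support A (its reaction then has zero moment arm).
Speaker: 16 × 9.81 = 157 N down at 2 m → arm 1.5 m, τ = 157 × 1.5 = 235.5 N·m clockwise.
Hanging mass: 18 × 9.81 = 176.6 N down at 5.5 m → arm 5 m, τ = 176.6 × 5 = 883 N·m clockwise.
Net load moment about support A = 1118 N·m clockwise.
Reaction R at support B is upward at 6.9 m, arm 6.4 m → moment R × 6.4 counterclockwise.
For rotational equilibrium, R × 6.4 = 1118, so R = 175 N.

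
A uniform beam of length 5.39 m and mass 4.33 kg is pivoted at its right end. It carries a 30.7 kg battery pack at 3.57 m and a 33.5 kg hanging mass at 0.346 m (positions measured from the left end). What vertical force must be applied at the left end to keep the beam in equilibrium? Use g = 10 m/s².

Choose the right end as the axis so the unknown pivot reaction has zero arm there.
Beam weight: 4.33 × 10 = 43.3 N down at 2.695 m → arm 2.695 m, τ = 43.3 × 2.695 = 116.7 N·m counterclockwise.
Battery pack: 30.7 × 10 = 307 N down at 3.57 m → arm 1.82 m, τ = 307 × 1.82 = 558.7 N·m counterclockwise.
Hanging mass: 33.5 × 10 = 335 N down at 0.346 m → arm 5.044 m, τ = 335 × 5.044 = 1690 N·m counterclockwise.
Net moment of the loads = 2365 N·m counterclockwise.
The upward force F acts at the left end, arm 5.39 m, giving F × 5.39 clockwise.
Setting net torque to zero: F × 5.39 = 2365 → F = 2365 / 5.39 = 439 N.

F ≈ 439 N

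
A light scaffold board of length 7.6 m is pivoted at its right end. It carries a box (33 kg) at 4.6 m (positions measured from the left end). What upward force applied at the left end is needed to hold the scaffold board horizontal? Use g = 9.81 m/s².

Choose the right end as the axis so the unknown pivot reaction has zero arm there.
Box: 33 × 9.81 = 323.7 N down at 4.6 m → arm 3 m, τ = 323.7 × 3 = 971.1 N·m counterclockwise.
Net moment of the loads = 971.1 N·m counterclockwise.
The upward force F acts at the left end, arm 7.6 m, giving F × 7.6 clockwise.
Στ = 0 ⇒ F × 7.6 = 971.1 ⇒ F = 971.1 / 7.6 = 128 N.

F ≈ 128 N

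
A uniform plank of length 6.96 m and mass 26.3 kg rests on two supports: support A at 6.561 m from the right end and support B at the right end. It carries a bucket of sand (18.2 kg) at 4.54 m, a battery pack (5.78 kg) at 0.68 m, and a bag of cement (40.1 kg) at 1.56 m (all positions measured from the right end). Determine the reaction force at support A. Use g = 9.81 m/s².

Take moments about support B.
Beam weight: 26.3 × 9.81 = 258 N down at 3.48 m → arm 3.48 m, τ = 258 × 3.48 = 897.8 N·m counterclockwise.
Bucket of sand: 18.2 × 9.81 = 178.5 N down at 4.54 m → arm 4.54 m, τ = 178.5 × 4.54 = 810.4 N·m counterclockwise.
Battery pack: 5.78 × 9.81 = 56.7 N down at 0.68 m → arm 0.68 m, τ = 56.7 × 0.68 = 38.56 N·m counterclockwise.
Bag of cement: 40.1 × 9.81 = 393.4 N down at 1.56 m → arm 1.56 m, τ = 393.4 × 1.56 = 613.7 N·m counterclockwise.
Net load moment about support B = 2360 N·m counterclockwise.
Reaction R at support A is upward at 6.561 m, arm 6.561 m → moment R × 6.561 clockwise.
Στ = 0 ⇒ R × 6.561 = 2360 ⇒ R = 360 N.

R_A ≈ 360 N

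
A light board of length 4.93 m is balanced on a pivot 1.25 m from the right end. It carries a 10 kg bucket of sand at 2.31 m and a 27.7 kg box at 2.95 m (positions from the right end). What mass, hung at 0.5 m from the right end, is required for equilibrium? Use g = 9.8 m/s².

m ≈ 76.9 kg

Sum moments about the pivot (at 1.25 m from the right end) (the support reaction has zero arm there).
Bucket of sand: 10 × 9.8 = 98 N down at 2.31 m → arm 1.06 m, τ = 98 × 1.06 = 103.9 N·m counterclockwise.
Box: 27.7 × 9.8 = 271.5 N down at 2.95 m → arm 1.7 m, τ = 271.5 × 1.7 = 461.6 N·m counterclockwise.
Net moment of known loads = 565.5 N·m counterclockwise.
An unknown mass m at 0.5 m has arm 0.75 m; its moment is m·g·0.75 clockwise.
Setting net torque to zero: m × 9.8 × 0.75 = 565.5 → m = 565.5 / (9.8 × 0.75) = 76.9 kg.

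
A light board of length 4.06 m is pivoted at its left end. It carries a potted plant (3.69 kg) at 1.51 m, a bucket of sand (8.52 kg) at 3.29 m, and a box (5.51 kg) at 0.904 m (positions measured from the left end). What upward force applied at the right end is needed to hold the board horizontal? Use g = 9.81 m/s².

F ≈ 93.2 N

Take moments about the left end.
Potted plant: 3.69 × 9.81 = 36.2 N down at 1.51 m → arm 1.51 m, τ = 36.2 × 1.51 = 54.66 N·m clockwise.
Bucket of sand: 8.52 × 9.81 = 83.58 N down at 3.29 m → arm 3.29 m, τ = 83.58 × 3.29 = 275 N·m clockwise.
Box: 5.51 × 9.81 = 54.05 N down at 0.904 m → arm 0.904 m, τ = 54.05 × 0.904 = 48.86 N·m clockwise.
Net moment of the loads = 378.5 N·m clockwise.
The upward force F acts at the right end, arm 4.06 m, giving F × 4.06 counterclockwise.
Στ = 0 ⇒ F × 4.06 = 378.5 ⇒ F = 378.5 / 4.06 = 93.2 N.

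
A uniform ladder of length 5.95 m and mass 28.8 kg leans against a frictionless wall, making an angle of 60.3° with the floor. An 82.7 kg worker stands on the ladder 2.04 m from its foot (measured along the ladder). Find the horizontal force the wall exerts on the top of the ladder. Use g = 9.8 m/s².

Taking torques about the foot of the ladder:
Ladder weight 28.8×9.8 = 282.2 N acts at 2.975 m along the ladder; its horizontal arm is 2.975·cos60.3° = 1.474 m → τ = 416 N·m clockwise.
Worker: 82.7×9.8 = 810.5 N at 2.04 m → arm 1.011 m → τ = 819.4 N·m clockwise.
Wall normal N acts horizontally at the top; its moment arm is the height L sinθ = 5.95·sin60.3° = 5.168 m, counterclockwise.
Στ = 0 ⇒ N × 5.168 = 1235 ⇒ N = 239 N.

N_wall ≈ 239 N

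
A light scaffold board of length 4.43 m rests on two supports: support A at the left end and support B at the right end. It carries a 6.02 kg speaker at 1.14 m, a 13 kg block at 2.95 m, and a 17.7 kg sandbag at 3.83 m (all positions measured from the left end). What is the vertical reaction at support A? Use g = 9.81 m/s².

Taking torques about support B:
Speaker: 6.02 × 9.81 = 59.06 N down at 1.14 m → arm 3.29 m, τ = 59.06 × 3.29 = 194.3 N·m counterclockwise.
Block: 13 × 9.81 = 127.5 N down at 2.95 m → arm 1.48 m, τ = 127.5 × 1.48 = 188.7 N·m counterclockwise.
Sandbag: 17.7 × 9.81 = 173.6 N down at 3.83 m → arm 0.6 m, τ = 173.6 × 0.6 = 104.2 N·m counterclockwise.
Net load moment about support B = 487.2 N·m counterclockwise.
Reaction R at support A is upward at 0 m, arm 4.43 m → moment R × 4.43 clockwise.
Setting net torque to zero: R × 4.43 = 487.2 → R = 110 N.

R_A ≈ 110 N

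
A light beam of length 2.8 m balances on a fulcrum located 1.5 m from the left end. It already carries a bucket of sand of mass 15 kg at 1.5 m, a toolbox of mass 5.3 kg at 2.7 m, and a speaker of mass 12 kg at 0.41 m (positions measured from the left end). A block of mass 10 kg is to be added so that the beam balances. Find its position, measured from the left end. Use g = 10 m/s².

Taking torques about the fulcrum (at 1.5 m from the left end):
Bucket of sand: acts at the fulcrum, moment arm 0 → no torque.
Toolbox: 5.3 × 10 = 53 N down at 2.7 m → arm 1.2 m, τ = 53 × 1.2 = 63.6 N·m clockwise.
Speaker: 12 × 10 = 120 N down at 0.41 m → arm 1.09 m, τ = 120 × 1.09 = 130.8 N·m counterclockwise.
Net moment of existing loads = 67.2 N·m counterclockwise.
The block weighs 10 × 10 = 100 N and must supply an equal clockwise moment, so its lever arm about the fulcrum is 67.2 / 100 = 0.672 m.
That puts it at 1.5 + 0.672 = 2.17 m from the left end.

x ≈ 2.17 m from the left end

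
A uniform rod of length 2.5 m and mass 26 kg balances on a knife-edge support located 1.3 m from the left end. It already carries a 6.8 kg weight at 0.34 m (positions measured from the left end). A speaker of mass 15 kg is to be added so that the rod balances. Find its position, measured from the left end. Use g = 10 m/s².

About the knife-edge support (at 1.3 m from the left end):
Beam weight: 26 × 10 = 260 N down at 1.25 m → arm 0.05 m, τ = 260 × 0.05 = 13 N·m counterclockwise.
Weight: 6.8 × 10 = 68 N down at 0.34 m → arm 0.96 m, τ = 68 × 0.96 = 65.28 N·m counterclockwise.
Net moment of existing loads = 78.28 N·m counterclockwise.
The speaker weighs 15 × 10 = 150 N and must supply an equal clockwise moment, so its lever arm about the knife-edge support is 78.28 / 150 = 0.522 m.
That puts it at 1.3 + 0.522 = 1.82 m from the left end.

x ≈ 1.82 m from the left end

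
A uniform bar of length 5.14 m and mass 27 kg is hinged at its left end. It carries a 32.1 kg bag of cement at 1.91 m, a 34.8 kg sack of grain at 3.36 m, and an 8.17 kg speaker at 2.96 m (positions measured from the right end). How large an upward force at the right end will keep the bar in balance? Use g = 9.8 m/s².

Take moments about the left end.
Beam weight: 27 × 9.8 = 264.6 N down at 2.57 m → arm 2.57 m, τ = 264.6 × 2.57 = 680 N·m clockwise.
Bag of cement: 32.1 × 9.8 = 314.6 N down at 1.91 m → arm 3.23 m, τ = 314.6 × 3.23 = 1016 N·m clockwise.
Sack of grain: 34.8 × 9.8 = 341 N down at 3.36 m → arm 1.78 m, τ = 341 × 1.78 = 607 N·m clockwise.
Speaker: 8.17 × 9.8 = 80.07 N down at 2.96 m → arm 2.18 m, τ = 80.07 × 2.18 = 174.6 N·m clockwise.
Net moment of the loads = 2478 N·m clockwise.
The upward force F acts at the right end, arm 5.14 m, giving F × 5.14 counterclockwise.
Setting net torque to zero: F × 5.14 = 2478 → F = 2478 / 5.14 = 482 N.

F ≈ 482 N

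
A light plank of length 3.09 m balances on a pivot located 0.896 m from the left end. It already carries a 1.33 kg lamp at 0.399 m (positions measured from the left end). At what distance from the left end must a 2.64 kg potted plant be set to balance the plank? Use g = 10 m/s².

Choose the pivot (at 0.896 m from the left end) as the axis so the support reaction has zero arm there.
Lamp: 1.33 × 10 = 13.3 N down at 0.399 m → arm 0.497 m, τ = 13.3 × 0.497 = 6.61 N·m counterclockwise.
Net moment of existing loads = 6.61 N·m counterclockwise.
The potted plant weighs 2.64 × 10 = 26.4 N and must supply an equal clockwise moment, so its lever arm about the pivot is 6.61 / 26.4 = 0.25 m.
That puts it at 0.896 + 0.25 = 1.15 m from the left end.

x ≈ 1.15 m from the left end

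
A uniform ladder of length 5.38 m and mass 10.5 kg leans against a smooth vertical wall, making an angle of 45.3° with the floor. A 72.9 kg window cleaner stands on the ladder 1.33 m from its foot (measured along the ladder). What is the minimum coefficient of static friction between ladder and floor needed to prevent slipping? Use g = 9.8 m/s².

About the foot of the ladder:
Ladder weight 10.5×9.8 = 102.9 N acts at 2.69 m along the ladder; its horizontal arm is 2.69·cos45.3° = 1.892 m → τ = 194.7 N·m clockwise.
Window cleaner: 72.9×9.8 = 714.4 N at 1.33 m → arm 0.9355 m → τ = 668.3 N·m clockwise.
Wall normal N acts horizontally at the top; its moment arm is the height L sinθ = 5.38·sin45.3° = 3.824 m, counterclockwise.
Setting net torque to zero: N × 3.824 = 863 → N = 225.7 N.
ΣFx = 0 ⇒ f = N_wall = 225.7 N. ΣFy = 0 ⇒ N_floor = 817.3 N.
μ_min = f / N_floor = 225.7 / 817.3 = 0.276.

μ_min ≈ 0.276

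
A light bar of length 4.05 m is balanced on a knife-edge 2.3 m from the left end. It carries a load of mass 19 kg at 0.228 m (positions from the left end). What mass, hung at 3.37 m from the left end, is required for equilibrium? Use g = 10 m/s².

m ≈ 36.8 kg

Sum moments about the knife-edge (at 2.3 m from the left end) (the support reaction has zero arm there).
Load: 19 × 10 = 190 N down at 0.228 m → arm 2.072 m, τ = 190 × 2.072 = 393.7 N·m counterclockwise.
Net moment of known loads = 393.7 N·m counterclockwise.
An unknown mass m at 3.37 m has arm 1.07 m; its moment is m·g·1.07 clockwise.
For rotational equilibrium, m × 10 × 1.07 = 393.7, so m = 393.7 / (10 × 1.07) = 36.8 kg.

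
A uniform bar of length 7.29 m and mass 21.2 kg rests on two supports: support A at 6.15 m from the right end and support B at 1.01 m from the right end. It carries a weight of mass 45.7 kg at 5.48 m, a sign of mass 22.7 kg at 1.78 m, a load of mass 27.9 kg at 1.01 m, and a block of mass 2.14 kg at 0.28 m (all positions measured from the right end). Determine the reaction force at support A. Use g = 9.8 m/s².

About support B:
Beam weight: 21.2 × 9.8 = 207.8 N down at 3.645 m → arm 2.635 m, τ = 207.8 × 2.635 = 547.6 N·m counterclockwise.
Weight: 45.7 × 9.8 = 447.9 N down at 5.48 m → arm 4.47 m, τ = 447.9 × 4.47 = 2002 N·m counterclockwise.
Sign: 22.7 × 9.8 = 222.5 N down at 1.78 m → arm 0.77 m, τ = 222.5 × 0.77 = 171.3 N·m counterclockwise.
Load: acts at the support B, moment arm 0 → no torque.
Block: 2.14 × 9.8 = 20.97 N down at 0.28 m → arm 0.73 m, τ = 20.97 × 0.73 = 15.31 N·m clockwise.
Net load moment about support B = 2706 N·m counterclockwise.
Reaction R at support A is upward at 6.15 m, arm 5.14 m → moment R × 5.14 clockwise.
Στ = 0 ⇒ R × 5.14 = 2706 ⇒ R = 526 N.

R_A ≈ 526 N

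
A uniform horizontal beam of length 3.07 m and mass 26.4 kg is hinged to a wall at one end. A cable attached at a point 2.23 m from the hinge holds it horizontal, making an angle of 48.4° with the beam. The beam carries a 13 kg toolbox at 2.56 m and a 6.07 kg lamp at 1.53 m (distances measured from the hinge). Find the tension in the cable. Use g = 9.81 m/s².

Taking torques about the hinge:
Beam weight: 26.4 × 9.81 = 259 N down at 1.535 m → arm 1.535 m, τ = 259 × 1.535 = 397.6 N·m clockwise.
Toolbox: 13 × 9.81 = 127.5 N down at 2.56 m → arm 2.56 m, τ = 127.5 × 2.56 = 326.4 N·m clockwise.
Lamp: 6.07 × 9.81 = 59.55 N down at 1.53 m → arm 1.53 m, τ = 59.55 × 1.53 = 91.11 N·m clockwise.
Total clockwise load moment = 815.1 N·m.
The cable tension T acts at 2.23 m; only its component perpendicular to the beam, T sinθ, produces torque. sin 48.4° = 0.7478.
Στ = 0 ⇒ T × 2.23 × 0.7478 = 815.1 ⇒ T = 815.1 / 1.668 = 489 N.

T ≈ 489 N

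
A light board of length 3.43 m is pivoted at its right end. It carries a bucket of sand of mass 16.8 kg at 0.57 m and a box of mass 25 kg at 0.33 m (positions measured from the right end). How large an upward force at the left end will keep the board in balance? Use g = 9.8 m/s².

F ≈ 50.9 N

Taking torques about the right end:
Bucket of sand: 16.8 × 9.8 = 164.6 N down at 0.57 m → arm 0.57 m, τ = 164.6 × 0.57 = 93.82 N·m counterclockwise.
Box: 25 × 9.8 = 245 N down at 0.33 m → arm 0.33 m, τ = 245 × 0.33 = 80.85 N·m counterclockwise.
Net moment of the loads = 174.7 N·m counterclockwise.
The upward force F acts at the left end, arm 3.43 m, giving F × 3.43 clockwise.
Setting net torque to zero: F × 3.43 = 174.7 → F = 174.7 / 3.43 = 50.9 N.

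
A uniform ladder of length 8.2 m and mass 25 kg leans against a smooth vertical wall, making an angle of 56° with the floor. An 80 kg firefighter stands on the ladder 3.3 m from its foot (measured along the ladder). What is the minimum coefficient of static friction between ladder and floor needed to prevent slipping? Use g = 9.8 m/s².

Take moments about the foot of the ladder.
Ladder weight 25×9.8 = 245 N acts at 4.1 m along the ladder; its horizontal arm is 4.1·cos56° = 2.293 m → τ = 561.8 N·m clockwise.
Firefighter: 80×9.8 = 784 N at 3.3 m → arm 1.845 m → τ = 1446 N·m clockwise.
Wall normal N acts horizontally at the top; its moment arm is the height L sinθ = 8.2·sin56° = 6.798 m, counterclockwise.
For rotational equilibrium, N × 6.798 = 2008, so N = 295.4 N.
ΣFx = 0 ⇒ f = N_wall = 295.4 N. ΣFy = 0 ⇒ N_floor = 1029 N.
μ_min = f / N_floor = 295.4 / 1029 = 0.287.

μ_min ≈ 0.287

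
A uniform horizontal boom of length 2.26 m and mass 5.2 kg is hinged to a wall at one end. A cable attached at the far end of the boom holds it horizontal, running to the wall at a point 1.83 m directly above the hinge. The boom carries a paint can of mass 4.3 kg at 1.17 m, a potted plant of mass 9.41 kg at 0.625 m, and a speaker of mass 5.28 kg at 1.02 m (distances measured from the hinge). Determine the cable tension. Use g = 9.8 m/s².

T ≈ 153 N

Sum moments about the hinge (the unknown hinge reaction has zero arm there).
Beam weight: 5.2 × 9.8 = 50.96 N down at 1.13 m → arm 1.13 m, τ = 50.96 × 1.13 = 57.58 N·m clockwise.
Paint can: 4.3 × 9.8 = 42.14 N down at 1.17 m → arm 1.17 m, τ = 42.14 × 1.17 = 49.3 N·m clockwise.
Potted plant: 9.41 × 9.8 = 92.22 N down at 0.625 m → arm 0.625 m, τ = 92.22 × 0.625 = 57.64 N·m clockwise.
Speaker: 5.28 × 9.8 = 51.74 N down at 1.02 m → arm 1.02 m, τ = 51.74 × 1.02 = 52.77 N·m clockwise.
Total clockwise load moment = 217.3 N·m.
The cable tension T acts at 2.26 m; only its component perpendicular to the boom, T sinθ, produces torque. sinθ = h/√(h²+d²) = 1.83/√(1.83²+2.26²) = 0.6293.
Στ = 0 ⇒ T × 2.26 × 0.6293 = 217.3 ⇒ T = 217.3 / 1.422 = 153 N.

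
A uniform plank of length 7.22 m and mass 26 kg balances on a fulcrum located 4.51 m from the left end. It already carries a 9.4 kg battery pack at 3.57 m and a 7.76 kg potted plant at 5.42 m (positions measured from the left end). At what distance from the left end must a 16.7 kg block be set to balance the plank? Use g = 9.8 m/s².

x ≈ 6.02 m from the left end

Take moments about the fulcrum (at 4.51 m from the left end).
Beam weight: 26 × 9.8 = 254.8 N down at 3.61 m → arm 0.9 m, τ = 254.8 × 0.9 = 229.3 N·m counterclockwise.
Battery pack: 9.4 × 9.8 = 92.12 N down at 3.57 m → arm 0.94 m, τ = 92.12 × 0.94 = 86.59 N·m counterclockwise.
Potted plant: 7.76 × 9.8 = 76.05 N down at 5.42 m → arm 0.91 m, τ = 76.05 × 0.91 = 69.21 N·m clockwise.
Net moment of existing loads = 246.7 N·m counterclockwise.
The block weighs 16.7 × 9.8 = 163.7 N and must supply an equal clockwise moment, so its lever arm about the fulcrum is 246.7 / 163.7 = 1.51 m.
That puts it at 4.51 + 1.51 = 6.02 m from the left end.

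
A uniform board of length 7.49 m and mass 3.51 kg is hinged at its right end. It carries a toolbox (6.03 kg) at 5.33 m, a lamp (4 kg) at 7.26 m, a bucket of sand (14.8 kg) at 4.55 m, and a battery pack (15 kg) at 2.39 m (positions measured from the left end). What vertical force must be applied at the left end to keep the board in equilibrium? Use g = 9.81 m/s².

Sum moments about the right end (the unknown pivot reaction has zero arm there).
Beam weight: 3.51 × 9.81 = 34.43 N down at 3.745 m → arm 3.745 m, τ = 34.43 × 3.745 = 128.9 N·m counterclockwise.
Toolbox: 6.03 × 9.81 = 59.15 N down at 5.33 m → arm 2.16 m, τ = 59.15 × 2.16 = 127.8 N·m counterclockwise.
Lamp: 4 × 9.81 = 39.24 N down at 7.26 m → arm 0.23 m, τ = 39.24 × 0.23 = 9.025 N·m counterclockwise.
Bucket of sand: 14.8 × 9.81 = 145.2 N down at 4.55 m → arm 2.94 m, τ = 145.2 × 2.94 = 426.9 N·m counterclockwise.
Battery pack: 15 × 9.81 = 147.2 N down at 2.39 m → arm 5.1 m, τ = 147.2 × 5.1 = 750.7 N·m counterclockwise.
Net moment of the loads = 1443 N·m counterclockwise.
The upward force F acts at the left end, arm 7.49 m, giving F × 7.49 clockwise.
Στ = 0 ⇒ F × 7.49 = 1443 ⇒ F = 1443 / 7.49 = 193 N.

F ≈ 193 N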